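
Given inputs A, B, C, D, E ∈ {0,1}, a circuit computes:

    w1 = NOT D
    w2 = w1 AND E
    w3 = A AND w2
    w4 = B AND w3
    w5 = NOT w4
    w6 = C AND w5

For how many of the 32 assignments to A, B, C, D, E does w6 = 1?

15

w6 = C AND w5 must be 1, so both C = 1 and w5 = 1.
Enumerating the 32 input combinations, 15 give w6 = 1 and 17 give w6 = 0.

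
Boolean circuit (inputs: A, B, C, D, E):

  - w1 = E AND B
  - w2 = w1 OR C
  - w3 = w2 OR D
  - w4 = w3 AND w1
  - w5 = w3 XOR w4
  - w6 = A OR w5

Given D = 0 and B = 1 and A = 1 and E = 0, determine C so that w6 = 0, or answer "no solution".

no solution exists

With D = 0 and B = 1 and A = 1 and E = 0 fixed, none of the 2 settings of C give w6 = 0.
For example, with C=1:
w1 = E AND B = 0 AND 1 = 0
w2 = w1 OR C = 0 OR 1 = 1
w3 = w2 OR D = 1 OR 0 = 1
w4 = w3 AND w1 = 1 AND 0 = 0
w5 = w3 XOR w4 = 1 XOR 0 = 1
w6 = A OR w5 = 1 OR 1 = 1
giving w6 = 1 ≠ 0.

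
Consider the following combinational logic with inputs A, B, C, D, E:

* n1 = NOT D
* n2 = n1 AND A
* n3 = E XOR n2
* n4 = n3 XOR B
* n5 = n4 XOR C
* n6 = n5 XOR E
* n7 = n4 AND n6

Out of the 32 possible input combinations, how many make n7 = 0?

n7 = n4 AND n6 must be 0, so at least one of n4, n6 is 0.
Enumerating the 32 input combinations, 24 give n7 = 0 and 8 give n7 = 1.

24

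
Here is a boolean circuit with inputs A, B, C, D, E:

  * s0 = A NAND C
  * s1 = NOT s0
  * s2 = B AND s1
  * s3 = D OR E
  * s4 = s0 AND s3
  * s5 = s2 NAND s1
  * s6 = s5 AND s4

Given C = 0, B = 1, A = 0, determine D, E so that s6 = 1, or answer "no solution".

s6 = s5 AND s4 must be 1, so both s5 = 1 and s4 = 1.
s5 = s2 NAND s1 must be 1, so at least one of s2, s1 is 0.
Check with C = 0, B = 1, A = 0 and D=1, E=1:
s0 = A NAND C = 0 NAND 0 = 1
s1 = NOT s0 = NOT 1 = 0
s2 = B AND s1 = 1 AND 0 = 0
s3 = D OR E = 1 OR 1 = 1
s4 = s0 AND s3 = 1 AND 1 = 1
s5 = s2 NAND s1 = 0 NAND 0 = 1
s6 = s5 AND s4 = 1 AND 1 = 1
So s6 = 1.

D=1 E=1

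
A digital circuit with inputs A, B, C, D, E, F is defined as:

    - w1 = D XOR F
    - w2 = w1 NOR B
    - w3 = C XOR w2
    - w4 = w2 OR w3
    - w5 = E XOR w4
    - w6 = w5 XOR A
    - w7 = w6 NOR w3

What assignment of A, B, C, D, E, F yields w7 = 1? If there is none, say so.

A=1, B=0, C=0, D=1, E=1, F=0

w7 = w6 NOR w3 must be 1, so both w6 = 0 and w3 = 0.
w6 = w5 XOR A must be 0, so w5 and A are equal.
Check with A=1, B=0, C=0, D=1, E=1, F=0:
w1 = D XOR F = 1 XOR 0 = 1
w2 = w1 NOR B = 1 NOR 0 = 0
w3 = C XOR w2 = 0 XOR 0 = 0
w4 = w2 OR w3 = 0 OR 0 = 0
w5 = E XOR w4 = 1 XOR 0 = 1
w6 = w5 XOR A = 1 XOR 1 = 0
w7 = w6 NOR w3 = 0 NOR 0 = 1
So w7 = 1 as required.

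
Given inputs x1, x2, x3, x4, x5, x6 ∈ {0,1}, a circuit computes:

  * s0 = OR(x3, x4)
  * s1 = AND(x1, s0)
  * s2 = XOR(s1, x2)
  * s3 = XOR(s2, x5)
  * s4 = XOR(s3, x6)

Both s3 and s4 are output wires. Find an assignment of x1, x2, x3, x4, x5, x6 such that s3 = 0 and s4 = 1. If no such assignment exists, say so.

Check with x1=0, x2=0, x3=1, x4=0, x5=0, x6=1:
s0 = OR(x3, x4) = OR(1, 0) = 1
s1 = AND(x1, s0) = AND(0, 1) = 0
s2 = XOR(s1, x2) = XOR(0, 0) = 0
s3 = XOR(s2, x5) = XOR(0, 0) = 0
s4 = XOR(s3, x6) = XOR(0, 1) = 1
So s3 = 0 and s4 = 1.

x1=0, x2=0, x3=1, x4=0, x5=0, x6=1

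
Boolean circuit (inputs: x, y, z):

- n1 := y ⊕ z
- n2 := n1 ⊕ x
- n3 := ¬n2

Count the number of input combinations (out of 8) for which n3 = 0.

4

n3 = ¬n2 must be 0, so n2 = 1.
n2 = n1 ⊕ x must be 1, so n1 and x differ.
Satisfying assignments:
  x=0, y=0, z=1
  x=0, y=1, z=0
  x=1, y=0, z=0
  x=1, y=1, z=1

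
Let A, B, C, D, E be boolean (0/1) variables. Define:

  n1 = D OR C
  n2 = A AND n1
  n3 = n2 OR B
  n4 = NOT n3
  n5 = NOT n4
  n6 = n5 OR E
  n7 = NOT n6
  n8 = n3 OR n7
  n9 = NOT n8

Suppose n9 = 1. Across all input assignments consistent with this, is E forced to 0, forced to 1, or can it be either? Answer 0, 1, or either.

1

n9 = NOT n8 must be 1, so n8 = 0.
n8 = n3 OR n7 must be 0, so both n3 = 0 and n7 = 0.
Every assignment with n9 = 1 has E = 1; there are 5 such assignment(s).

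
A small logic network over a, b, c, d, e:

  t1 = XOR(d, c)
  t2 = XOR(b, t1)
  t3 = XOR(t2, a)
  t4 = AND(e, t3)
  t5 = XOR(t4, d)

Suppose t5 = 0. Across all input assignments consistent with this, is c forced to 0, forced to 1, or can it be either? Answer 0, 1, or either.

either

Both values of c occur among assignments with t5 = 0:
  c=0: a=0, b=0, c=0, d=0, e=0
  c=1: a=0, b=0, c=1, d=0, e=0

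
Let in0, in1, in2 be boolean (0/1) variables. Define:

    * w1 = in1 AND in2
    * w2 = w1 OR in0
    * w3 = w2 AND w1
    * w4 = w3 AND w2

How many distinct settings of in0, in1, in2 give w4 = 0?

w4 = w3 AND w2 must be 0, so at least one of w3, w2 is 0.
Satisfying assignments:
  in0=0, in1=0, in2=0
  in0=0, in1=0, in2=1
  in0=0, in1=1, in2=0
  in0=1, in1=0, in2=0
  in0=1, in1=0, in2=1
  in0=1, in1=1, in2=0

6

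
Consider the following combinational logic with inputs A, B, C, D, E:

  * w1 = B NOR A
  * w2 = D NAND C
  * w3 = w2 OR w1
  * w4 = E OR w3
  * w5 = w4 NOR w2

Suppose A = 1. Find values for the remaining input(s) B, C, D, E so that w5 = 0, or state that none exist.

w5 = w4 NOR w2 must be 0, so at least one of w4, w2 is 1.
Check with A = 1 and B=1, C=0, D=0, E=0:
w1 = B NOR A = 1 NOR 1 = 0
w2 = D NAND C = 0 NAND 0 = 1
w3 = w2 OR w1 = 1 OR 0 = 1
w4 = E OR w3 = 0 OR 1 = 1
w5 = w4 NOR w2 = 1 NOR 1 = 0
So w5 = 0.

B=1 C=0 D=0 E=0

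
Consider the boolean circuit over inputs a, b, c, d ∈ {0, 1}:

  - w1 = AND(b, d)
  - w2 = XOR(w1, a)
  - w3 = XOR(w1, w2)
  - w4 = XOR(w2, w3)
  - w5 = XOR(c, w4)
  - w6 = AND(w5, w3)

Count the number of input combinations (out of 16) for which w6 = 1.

w6 = AND(w5, w3) must be 1, so both w5 = 1 and w3 = 1.
w5 = XOR(c, w4) must be 1, so c and w4 differ.
Satisfying assignments:
  a=1, b=0, c=1, d=0
  a=1, b=0, c=1, d=1
  a=1, b=1, c=0, d=1
  a=1, b=1, c=1, d=0

4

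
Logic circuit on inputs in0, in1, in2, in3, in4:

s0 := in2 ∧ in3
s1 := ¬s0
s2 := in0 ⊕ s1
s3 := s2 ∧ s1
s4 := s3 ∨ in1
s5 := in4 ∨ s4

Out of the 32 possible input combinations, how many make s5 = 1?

27

s5 = in4 ∨ s4 must be 1, so at least one of in4, s4 is 1.
Enumerating the 32 input combinations, 27 give s5 = 1 and 5 give s5 = 0.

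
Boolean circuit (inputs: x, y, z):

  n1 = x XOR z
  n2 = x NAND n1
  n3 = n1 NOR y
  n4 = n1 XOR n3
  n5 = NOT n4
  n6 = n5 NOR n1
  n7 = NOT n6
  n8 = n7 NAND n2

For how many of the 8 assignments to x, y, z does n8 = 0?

n8 = n7 NAND n2 must be 0, so both n7 = 1 and n2 = 1.
Satisfying assignments:
  x=0, y=0, z=1
  x=0, y=1, z=0
  x=0, y=1, z=1
  x=1, y=1, z=1

4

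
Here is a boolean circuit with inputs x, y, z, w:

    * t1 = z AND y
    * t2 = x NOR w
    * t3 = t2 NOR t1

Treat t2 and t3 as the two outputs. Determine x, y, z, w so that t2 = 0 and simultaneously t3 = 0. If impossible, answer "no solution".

x=1 y=1 z=1 w=0

Check with x=1 y=1 z=1 w=0:
t1 = z AND y = 1 AND 1 = 1
t2 = x NOR w = 1 NOR 0 = 0
t3 = t2 NOR t1 = 0 NOR 1 = 0
So t2 = 0 and t3 = 0.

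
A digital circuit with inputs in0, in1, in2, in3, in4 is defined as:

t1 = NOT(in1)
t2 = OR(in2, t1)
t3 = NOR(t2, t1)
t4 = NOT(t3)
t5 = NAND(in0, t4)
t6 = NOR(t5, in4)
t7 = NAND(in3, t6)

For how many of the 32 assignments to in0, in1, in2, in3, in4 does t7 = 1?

t7 = NAND(in3, t6) must be 1, so at least one of in3, t6 is 0.
Enumerating the 32 input combinations, 29 give t7 = 1 and 3 give t7 = 0.

29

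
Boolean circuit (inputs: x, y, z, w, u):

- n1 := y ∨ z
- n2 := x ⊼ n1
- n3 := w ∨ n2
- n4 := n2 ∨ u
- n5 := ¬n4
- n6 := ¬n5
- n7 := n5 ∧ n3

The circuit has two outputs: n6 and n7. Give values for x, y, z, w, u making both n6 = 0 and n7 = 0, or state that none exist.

Check with x=1, y=1, z=0, w=0, u=0:
n1 = y ∨ z = 1 ∨ 0 = 1
n2 = x ⊼ n1 = 1 ⊼ 1 = 0
n3 = w ∨ n2 = 0 ∨ 0 = 0
n4 = n2 ∨ u = 0 ∨ 0 = 0
n5 = ¬n4 = ¬0 = 1
n6 = ¬n5 = ¬1 = 0
n7 = n5 ∧ n3 = 1 ∧ 0 = 0
So n6 = 0 and n7 = 0.

x=1, y=1, z=0, w=0, u=0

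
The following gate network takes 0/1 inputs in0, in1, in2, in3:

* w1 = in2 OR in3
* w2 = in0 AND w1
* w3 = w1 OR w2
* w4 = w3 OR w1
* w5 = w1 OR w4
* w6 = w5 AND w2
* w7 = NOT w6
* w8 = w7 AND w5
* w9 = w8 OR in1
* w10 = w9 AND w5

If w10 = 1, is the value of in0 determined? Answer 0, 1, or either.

either

Both values of in0 occur among assignments with w10 = 1:
  in0=0: in0=0, in1=0, in2=0, in3=1
  in0=1: in0=1, in1=1, in2=0, in3=1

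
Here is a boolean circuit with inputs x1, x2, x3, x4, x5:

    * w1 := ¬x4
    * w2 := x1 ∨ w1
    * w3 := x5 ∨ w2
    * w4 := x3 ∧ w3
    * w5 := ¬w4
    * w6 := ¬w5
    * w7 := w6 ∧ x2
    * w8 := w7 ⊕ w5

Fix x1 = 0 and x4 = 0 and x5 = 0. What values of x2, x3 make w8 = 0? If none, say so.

x2=0, x3=1

w8 = w7 ⊕ w5 must be 0, so w7 and w5 are equal.
Check with x1 = 0 and x4 = 0 and x5 = 0 and x2=0, x3=1:
w1 = ¬x4 = ¬0 = 1
w2 = x1 ∨ w1 = 0 ∨ 1 = 1
w3 = x5 ∨ w2 = 0 ∨ 1 = 1
w4 = x3 ∧ w3 = 1 ∧ 1 = 1
w5 = ¬w4 = ¬1 = 0
w6 = ¬w5 = ¬0 = 1
w7 = w6 ∧ x2 = 1 ∧ 0 = 0
w8 = w7 ⊕ w5 = 0 ⊕ 0 = 0
So w8 = 0.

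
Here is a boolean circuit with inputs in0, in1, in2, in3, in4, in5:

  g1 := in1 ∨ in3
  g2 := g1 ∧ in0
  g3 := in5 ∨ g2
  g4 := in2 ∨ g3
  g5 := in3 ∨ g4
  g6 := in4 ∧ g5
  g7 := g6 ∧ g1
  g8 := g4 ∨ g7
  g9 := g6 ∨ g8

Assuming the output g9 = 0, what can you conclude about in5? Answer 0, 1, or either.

0

g9 = g6 ∨ g8 must be 0, so both g6 = 0 and g8 = 0.
g6 = in4 ∧ g5 must be 0, so at least one of in4, g5 is 0.
g8 = g4 ∨ g7 must be 0, so both g4 = 0 and g7 = 0.
Every assignment with g9 = 0 has in5 = 0; there are 8 such assignment(s).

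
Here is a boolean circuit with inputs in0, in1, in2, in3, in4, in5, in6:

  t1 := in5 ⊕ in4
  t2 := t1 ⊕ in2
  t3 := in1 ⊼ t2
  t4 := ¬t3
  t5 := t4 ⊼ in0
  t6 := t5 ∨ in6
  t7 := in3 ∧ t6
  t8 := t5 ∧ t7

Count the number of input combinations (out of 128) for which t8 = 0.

72

t8 = t5 ∧ t7 must be 0, so at least one of t5, t7 is 0.
Enumerating the 128 input combinations, 72 give t8 = 0 and 56 give t8 = 1.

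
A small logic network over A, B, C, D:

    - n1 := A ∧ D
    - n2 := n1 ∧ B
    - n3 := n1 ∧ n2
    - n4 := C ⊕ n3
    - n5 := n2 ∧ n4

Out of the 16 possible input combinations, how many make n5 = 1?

n5 = n2 ∧ n4 must be 1, so both n2 = 1 and n4 = 1.
n2 = n1 ∧ B must be 1, so both n1 = 1 and B = 1.
Enumerating the 16 input combinations, 1 give n5 = 1 and 15 give n5 = 0.

1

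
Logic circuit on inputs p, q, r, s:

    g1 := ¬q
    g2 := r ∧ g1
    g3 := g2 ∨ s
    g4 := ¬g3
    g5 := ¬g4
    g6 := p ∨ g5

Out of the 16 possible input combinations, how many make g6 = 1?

13

g6 = p ∨ g5 must be 1, so at least one of p, g5 is 1.
Enumerating the 16 input combinations, 13 give g6 = 1 and 3 give g6 = 0.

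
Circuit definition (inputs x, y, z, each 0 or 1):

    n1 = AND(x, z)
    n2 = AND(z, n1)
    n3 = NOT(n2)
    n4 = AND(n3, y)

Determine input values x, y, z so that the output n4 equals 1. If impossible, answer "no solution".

x=0, y=1, z=0

n4 = AND(n3, y) must be 1, so both n3 = 1 and y = 1.
n3 = NOT(n2) must be 1, so n2 = 0.
n2 = AND(z, n1) must be 0, so at least one of z, n1 is 0.
Check with x=0, y=1, z=0:
n1 = AND(x, z) = AND(0, 0) = 0
n2 = AND(z, n1) = AND(0, 0) = 0
n3 = NOT(n2) = NOT 0 = 1
n4 = AND(n3, y) = AND(1, 1) = 1
So n4 = 1 as required.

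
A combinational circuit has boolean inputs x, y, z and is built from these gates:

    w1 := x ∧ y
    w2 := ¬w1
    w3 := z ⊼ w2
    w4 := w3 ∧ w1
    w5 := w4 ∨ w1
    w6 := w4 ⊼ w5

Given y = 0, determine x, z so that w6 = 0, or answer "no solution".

With y = 0 fixed, none of the 4 settings of x, z give w6 = 0.
For example, with x=0, z=0:
w1 = x ∧ y = 0 ∧ 0 = 0
w2 = ¬w1 = ¬0 = 1
w3 = z ⊼ w2 = 0 ⊼ 1 = 1
w4 = w3 ∧ w1 = 1 ∧ 0 = 0
w5 = w4 ∨ w1 = 0 ∨ 0 = 0
w6 = w4 ⊼ w5 = 0 ⊼ 0 = 1
giving w6 = 1 ≠ 0.

no solution exists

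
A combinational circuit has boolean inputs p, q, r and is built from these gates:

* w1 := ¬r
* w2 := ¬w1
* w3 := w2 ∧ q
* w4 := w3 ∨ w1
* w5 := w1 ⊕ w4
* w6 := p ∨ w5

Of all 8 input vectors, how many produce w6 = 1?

5

w6 = p ∨ w5 must be 1, so at least one of p, w5 is 1.
Satisfying assignments:
  p=0, q=1, r=1
  p=1, q=0, r=0
  p=1, q=0, r=1
  p=1, q=1, r=0
  p=1, q=1, r=1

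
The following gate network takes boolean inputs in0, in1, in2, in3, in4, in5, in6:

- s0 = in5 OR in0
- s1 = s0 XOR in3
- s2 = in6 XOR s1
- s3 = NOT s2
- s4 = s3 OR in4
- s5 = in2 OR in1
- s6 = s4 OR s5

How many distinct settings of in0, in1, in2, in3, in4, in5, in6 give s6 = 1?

120

s6 = s4 OR s5 must be 1, so at least one of s4, s5 is 1.
Enumerating the 128 input combinations, 120 give s6 = 1 and 8 give s6 = 0.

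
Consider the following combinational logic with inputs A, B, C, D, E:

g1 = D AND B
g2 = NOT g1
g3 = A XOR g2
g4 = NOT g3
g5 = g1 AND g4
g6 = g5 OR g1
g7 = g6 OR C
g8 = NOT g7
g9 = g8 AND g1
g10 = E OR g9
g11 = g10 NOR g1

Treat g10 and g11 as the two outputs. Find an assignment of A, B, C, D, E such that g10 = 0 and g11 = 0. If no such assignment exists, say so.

A=1, B=1, C=0, D=1, E=0

Check with A=1, B=1, C=0, D=1, E=0:
g1 = D AND B = 1 AND 1 = 1
g2 = NOT g1 = NOT 1 = 0
g3 = A XOR g2 = 1 XOR 0 = 1
g4 = NOT g3 = NOT 1 = 0
g5 = g1 AND g4 = 1 AND 0 = 0
g6 = g5 OR g1 = 0 OR 1 = 1
g7 = g6 OR C = 1 OR 0 = 1
g8 = NOT g7 = NOT 1 = 0
g9 = g8 AND g1 = 0 AND 1 = 0
g10 = E OR g9 = 0 OR 0 = 0
g11 = g10 NOR g1 = 0 NOR 1 = 0
So g10 = 0 and g11 = 0.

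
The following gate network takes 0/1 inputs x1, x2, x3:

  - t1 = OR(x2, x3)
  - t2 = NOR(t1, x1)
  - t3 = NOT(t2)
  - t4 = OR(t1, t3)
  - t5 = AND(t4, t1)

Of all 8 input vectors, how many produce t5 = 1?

t5 = AND(t4, t1) must be 1, so both t4 = 1 and t1 = 1.
t4 = OR(t1, t3) must be 1, so at least one of t1, t3 is 1.
t1 = OR(x2, x3) must be 1, so at least one of x2, x3 is 1.
Satisfying assignments:
  x1=0, x2=0, x3=1
  x1=0, x2=1, x3=0
  x1=0, x2=1, x3=1
  x1=1, x2=0, x3=1
  x1=1, x2=1, x3=0
  x1=1, x2=1, x3=1

6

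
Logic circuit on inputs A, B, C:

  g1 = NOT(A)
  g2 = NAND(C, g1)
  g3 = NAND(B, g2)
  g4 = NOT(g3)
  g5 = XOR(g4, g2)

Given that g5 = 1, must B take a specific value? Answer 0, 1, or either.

g5 = XOR(g4, g2) must be 1, so g4 and g2 differ.
Every assignment with g5 = 1 has B = 0; there are 3 such assignment(s).
  A=0, B=0, C=0
  A=1, B=0, C=0
  A=1, B=0, C=1

0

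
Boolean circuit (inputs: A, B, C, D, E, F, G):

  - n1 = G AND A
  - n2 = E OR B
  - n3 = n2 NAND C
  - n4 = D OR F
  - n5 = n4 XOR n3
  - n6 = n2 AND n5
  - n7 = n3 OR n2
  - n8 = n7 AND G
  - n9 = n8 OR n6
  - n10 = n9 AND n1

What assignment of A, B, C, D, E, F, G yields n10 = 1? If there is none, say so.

A=1, B=0, C=0, D=1, E=0, F=1, G=1

n10 = n9 AND n1 must be 1, so both n9 = 1 and n1 = 1.
n9 = n8 OR n6 must be 1, so at least one of n8, n6 is 1.
Check with A=1, B=0, C=0, D=1, E=0, F=1, G=1:
n1 = G AND A = 1 AND 1 = 1
n2 = E OR B = 0 OR 0 = 0
n3 = n2 NAND C = 0 NAND 0 = 1
n4 = D OR F = 1 OR 1 = 1
n5 = n4 XOR n3 = 1 XOR 1 = 0
n6 = n2 AND n5 = 0 AND 0 = 0
n7 = n3 OR n2 = 1 OR 0 = 1
n8 = n7 AND G = 1 AND 1 = 1
n9 = n8 OR n6 = 1 OR 0 = 1
n10 = n9 AND n1 = 1 AND 1 = 1
So n10 = 1 as required.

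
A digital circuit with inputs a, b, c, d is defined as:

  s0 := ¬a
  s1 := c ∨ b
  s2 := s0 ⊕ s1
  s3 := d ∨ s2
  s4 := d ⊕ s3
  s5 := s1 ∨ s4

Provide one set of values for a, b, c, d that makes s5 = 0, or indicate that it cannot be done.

a=1 b=0 c=0 d=1

Check with a=1 b=0 c=0 d=1:
s0 = ¬a = ¬1 = 0
s1 = c ∨ b = 0 ∨ 0 = 0
s2 = s0 ⊕ s1 = 0 ⊕ 0 = 0
s3 = d ∨ s2 = 1 ∨ 0 = 1
s4 = d ⊕ s3 = 1 ⊕ 1 = 0
s5 = s1 ∨ s4 = 0 ∨ 0 = 0
So s5 = 0 as required.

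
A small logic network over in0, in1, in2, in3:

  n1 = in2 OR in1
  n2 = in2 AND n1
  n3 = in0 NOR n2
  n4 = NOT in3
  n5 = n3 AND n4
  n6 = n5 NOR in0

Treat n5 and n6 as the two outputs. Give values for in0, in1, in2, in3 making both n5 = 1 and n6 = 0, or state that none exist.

Check with in0=0, in1=0, in2=0, in3=0:
n1 = in2 OR in1 = 0 OR 0 = 0
n2 = in2 AND n1 = 0 AND 0 = 0
n3 = in0 NOR n2 = 0 NOR 0 = 1
n4 = NOT in3 = NOT 0 = 1
n5 = n3 AND n4 = 1 AND 1 = 1
n6 = n5 NOR in0 = 1 NOR 0 = 0
So n5 = 1 and n6 = 0.

in0=0, in1=0, in2=0, in3=0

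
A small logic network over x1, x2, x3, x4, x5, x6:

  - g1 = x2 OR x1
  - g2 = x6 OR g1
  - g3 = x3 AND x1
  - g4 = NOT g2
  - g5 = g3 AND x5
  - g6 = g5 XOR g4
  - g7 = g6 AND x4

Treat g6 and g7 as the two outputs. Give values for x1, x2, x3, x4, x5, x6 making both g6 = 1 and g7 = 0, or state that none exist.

Check with x1=0 x2=0 x3=0 x4=0 x5=1 x6=0:
g1 = x2 OR x1 = 0 OR 0 = 0
g2 = x6 OR g1 = 0 OR 0 = 0
g3 = x3 AND x1 = 0 AND 0 = 0
g4 = NOT g2 = NOT 0 = 1
g5 = g3 AND x5 = 0 AND 1 = 0
g6 = g5 XOR g4 = 0 XOR 1 = 1
g7 = g6 AND x4 = 1 AND 0 = 0
So g6 = 1 and g7 = 0.

x1=0 x2=0 x3=0 x4=0 x5=1 x6=0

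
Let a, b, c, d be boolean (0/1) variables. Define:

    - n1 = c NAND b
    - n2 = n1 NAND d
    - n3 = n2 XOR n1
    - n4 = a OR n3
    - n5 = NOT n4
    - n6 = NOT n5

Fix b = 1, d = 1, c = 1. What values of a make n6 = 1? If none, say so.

n6 = NOT n5 must be 1, so n5 = 0.
Check with b = 1, d = 1, c = 1 and a=1:
n1 = c NAND b = 1 NAND 1 = 0
n2 = n1 NAND d = 0 NAND 1 = 1
n3 = n2 XOR n1 = 1 XOR 0 = 1
n4 = a OR n3 = 1 OR 1 = 1
n5 = NOT n4 = NOT 1 = 0
n6 = NOT n5 = NOT 0 = 1
So n6 = 1.

a=1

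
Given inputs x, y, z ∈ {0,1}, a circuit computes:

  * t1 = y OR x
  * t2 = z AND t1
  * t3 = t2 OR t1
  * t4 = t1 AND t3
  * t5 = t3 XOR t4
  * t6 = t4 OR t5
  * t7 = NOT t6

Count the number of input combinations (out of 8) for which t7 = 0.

6

t7 = NOT t6 must be 0, so t6 = 1.
Enumerating the 8 input combinations, 6 give t7 = 0 and 2 give t7 = 1.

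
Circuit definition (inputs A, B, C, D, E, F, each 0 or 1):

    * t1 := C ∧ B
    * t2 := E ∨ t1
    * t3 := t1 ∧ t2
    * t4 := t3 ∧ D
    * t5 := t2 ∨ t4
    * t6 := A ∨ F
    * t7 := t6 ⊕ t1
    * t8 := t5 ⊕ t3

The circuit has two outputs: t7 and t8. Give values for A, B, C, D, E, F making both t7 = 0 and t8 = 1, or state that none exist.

Check with A=0, B=0, C=0, D=1, E=1, F=0:
t1 = C ∧ B = 0 ∧ 0 = 0
t2 = E ∨ t1 = 1 ∨ 0 = 1
t3 = t1 ∧ t2 = 0 ∧ 1 = 0
t4 = t3 ∧ D = 0 ∧ 1 = 0
t5 = t2 ∨ t4 = 1 ∨ 0 = 1
t6 = A ∨ F = 0 ∨ 0 = 0
t7 = t6 ⊕ t1 = 0 ⊕ 0 = 0
t8 = t5 ⊕ t3 = 1 ⊕ 0 = 1
So t7 = 0 and t8 = 1.

A=0, B=0, C=0, D=1, E=1, F=0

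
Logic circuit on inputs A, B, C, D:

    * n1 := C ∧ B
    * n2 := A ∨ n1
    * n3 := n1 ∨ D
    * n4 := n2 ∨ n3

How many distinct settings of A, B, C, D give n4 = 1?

13

n4 = n2 ∨ n3 must be 1, so at least one of n2, n3 is 1.
Enumerating the 16 input combinations, 13 give n4 = 1 and 3 give n4 = 0.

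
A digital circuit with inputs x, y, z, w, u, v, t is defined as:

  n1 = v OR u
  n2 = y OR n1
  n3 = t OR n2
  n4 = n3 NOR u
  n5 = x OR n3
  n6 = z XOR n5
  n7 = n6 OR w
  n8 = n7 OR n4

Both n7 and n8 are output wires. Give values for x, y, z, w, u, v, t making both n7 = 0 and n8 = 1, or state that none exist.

Check with x=0, y=0, z=0, w=0, u=0, v=0, t=0:
n1 = v OR u = 0 OR 0 = 0
n2 = y OR n1 = 0 OR 0 = 0
n3 = t OR n2 = 0 OR 0 = 0
n4 = n3 NOR u = 0 NOR 0 = 1
n5 = x OR n3 = 0 OR 0 = 0
n6 = z XOR n5 = 0 XOR 0 = 0
n7 = n6 OR w = 0 OR 0 = 0
n8 = n7 OR n4 = 0 OR 1 = 1
So n7 = 0 and n8 = 1.

x=0, y=0, z=0, w=0, u=0, v=0, t=0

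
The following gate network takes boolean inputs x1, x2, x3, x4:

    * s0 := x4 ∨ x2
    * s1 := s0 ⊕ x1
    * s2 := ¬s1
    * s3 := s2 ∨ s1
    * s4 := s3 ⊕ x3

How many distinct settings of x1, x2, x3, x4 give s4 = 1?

s4 = s3 ⊕ x3 must be 1, so s3 and x3 differ.
Enumerating the 16 input combinations, 8 give s4 = 1 and 8 give s4 = 0.

8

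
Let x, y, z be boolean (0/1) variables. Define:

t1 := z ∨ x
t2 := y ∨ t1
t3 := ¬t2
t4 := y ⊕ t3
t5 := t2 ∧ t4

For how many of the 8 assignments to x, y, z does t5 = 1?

4

t5 = t2 ∧ t4 must be 1, so both t2 = 1 and t4 = 1.
t2 = y ∨ t1 must be 1, so at least one of y, t1 is 1.
t4 = y ⊕ t3 must be 1, so y and t3 differ.
Enumerating the 8 input combinations, 4 give t5 = 1 and 4 give t5 = 0.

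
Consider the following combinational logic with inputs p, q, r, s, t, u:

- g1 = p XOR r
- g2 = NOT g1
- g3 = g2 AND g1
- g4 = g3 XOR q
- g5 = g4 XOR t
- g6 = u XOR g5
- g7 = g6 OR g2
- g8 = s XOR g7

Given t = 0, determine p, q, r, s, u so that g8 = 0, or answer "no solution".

p=0 q=0 r=1 s=0 u=0

Check with t = 0 and p=0, q=0, r=1, s=0, u=0:
g1 = p XOR r = 0 XOR 1 = 1
g2 = NOT g1 = NOT 1 = 0
g3 = g2 AND g1 = 0 AND 1 = 0
g4 = g3 XOR q = 0 XOR 0 = 0
g5 = g4 XOR t = 0 XOR 0 = 0
g6 = u XOR g5 = 0 XOR 0 = 0
g7 = g6 OR g2 = 0 OR 0 = 0
g8 = s XOR g7 = 0 XOR 0 = 0
So g8 = 0.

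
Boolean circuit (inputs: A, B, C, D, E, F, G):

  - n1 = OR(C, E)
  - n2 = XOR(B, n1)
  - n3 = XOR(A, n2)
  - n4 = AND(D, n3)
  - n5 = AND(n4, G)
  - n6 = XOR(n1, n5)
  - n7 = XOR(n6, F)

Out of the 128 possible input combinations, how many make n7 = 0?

n7 = XOR(n6, F) must be 0, so n6 and F are equal.
Enumerating the 128 input combinations, 64 give n7 = 0 and 64 give n7 = 1.

64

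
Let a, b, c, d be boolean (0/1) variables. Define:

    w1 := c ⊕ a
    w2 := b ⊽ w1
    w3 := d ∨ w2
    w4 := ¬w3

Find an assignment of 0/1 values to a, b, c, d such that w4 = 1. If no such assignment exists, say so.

w4 = ¬w3 must be 1, so w3 = 0.
Check with a=0, b=0, c=1, d=0:
w1 = c ⊕ a = 1 ⊕ 0 = 1
w2 = b ⊽ w1 = 0 ⊽ 1 = 0
w3 = d ∨ w2 = 0 ∨ 0 = 0
w4 = ¬w3 = ¬0 = 1
So w4 = 1 as required.

a=0, b=0, c=1, d=0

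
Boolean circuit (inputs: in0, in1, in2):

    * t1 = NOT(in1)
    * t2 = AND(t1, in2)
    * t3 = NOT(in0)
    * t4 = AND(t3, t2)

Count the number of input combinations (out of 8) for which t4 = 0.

t4 = AND(t3, t2) must be 0, so at least one of t3, t2 is 0.
Enumerating the 8 input combinations, 7 give t4 = 0 and 1 give t4 = 1.

7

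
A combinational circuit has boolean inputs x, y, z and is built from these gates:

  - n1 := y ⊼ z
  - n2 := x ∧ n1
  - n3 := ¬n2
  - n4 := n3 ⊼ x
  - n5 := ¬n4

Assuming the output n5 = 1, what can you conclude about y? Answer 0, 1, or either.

1

n5 = ¬n4 must be 1, so n4 = 0.
n4 = n3 ⊼ x must be 0, so both n3 = 1 and x = 1.
Every assignment with n5 = 1 has y = 1; there are 1 such assignment(s).
  x=1, y=1, z=1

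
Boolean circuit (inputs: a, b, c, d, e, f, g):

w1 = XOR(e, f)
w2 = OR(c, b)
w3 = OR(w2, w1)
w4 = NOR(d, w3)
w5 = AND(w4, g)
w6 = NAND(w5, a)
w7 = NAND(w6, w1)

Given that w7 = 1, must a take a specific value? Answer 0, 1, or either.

Both values of a occur among assignments with w7 = 1:
  a=0: a=0, b=0, c=0, d=0, e=0, f=0, g=0
  a=1: a=1, b=0, c=0, d=0, e=0, f=0, g=0

either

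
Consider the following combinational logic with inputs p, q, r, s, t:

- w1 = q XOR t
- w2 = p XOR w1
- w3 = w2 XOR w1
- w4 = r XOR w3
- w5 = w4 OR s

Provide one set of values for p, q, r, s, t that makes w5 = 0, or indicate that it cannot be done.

p=1, q=0, r=1, s=0, t=0

w5 = w4 OR s must be 0, so both w4 = 0 and s = 0.
Check with p=1, q=0, r=1, s=0, t=0:
w1 = q XOR t = 0 XOR 0 = 0
w2 = p XOR w1 = 1 XOR 0 = 1
w3 = w2 XOR w1 = 1 XOR 0 = 1
w4 = r XOR w3 = 1 XOR 1 = 0
w5 = w4 OR s = 0 OR 0 = 0
So w5 = 0 as required.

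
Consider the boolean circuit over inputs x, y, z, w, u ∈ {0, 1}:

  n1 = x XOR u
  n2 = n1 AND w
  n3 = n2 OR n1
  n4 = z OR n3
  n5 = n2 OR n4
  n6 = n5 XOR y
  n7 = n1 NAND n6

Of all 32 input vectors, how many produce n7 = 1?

n7 = n1 NAND n6 must be 1, so at least one of n1, n6 is 0.
Enumerating the 32 input combinations, 24 give n7 = 1 and 8 give n7 = 0.

24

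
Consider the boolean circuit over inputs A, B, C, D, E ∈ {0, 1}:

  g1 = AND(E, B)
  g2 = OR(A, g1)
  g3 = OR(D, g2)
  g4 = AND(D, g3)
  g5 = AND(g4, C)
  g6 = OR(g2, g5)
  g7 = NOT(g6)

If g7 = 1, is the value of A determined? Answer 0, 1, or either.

0

g7 = NOT(g6) must be 1, so g6 = 0.
g6 = OR(g2, g5) must be 0, so both g2 = 0 and g5 = 0.
g2 = OR(A, g1) must be 0, so both A = 0 and g1 = 0.
Every assignment with g7 = 1 has A = 0; there are 9 such assignment(s).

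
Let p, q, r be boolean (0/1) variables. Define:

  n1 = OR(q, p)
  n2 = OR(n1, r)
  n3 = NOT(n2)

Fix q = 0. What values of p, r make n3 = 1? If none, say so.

p=0, r=0

n3 = NOT(n2) must be 1, so n2 = 0.
n2 = OR(n1, r) must be 0, so both n1 = 0 and r = 0.
Check with q = 0 and p=0, r=0:
n1 = OR(q, p) = OR(0, 0) = 0
n2 = OR(n1, r) = OR(0, 0) = 0
n3 = NOT(n2) = NOT 0 = 1
So n3 = 1.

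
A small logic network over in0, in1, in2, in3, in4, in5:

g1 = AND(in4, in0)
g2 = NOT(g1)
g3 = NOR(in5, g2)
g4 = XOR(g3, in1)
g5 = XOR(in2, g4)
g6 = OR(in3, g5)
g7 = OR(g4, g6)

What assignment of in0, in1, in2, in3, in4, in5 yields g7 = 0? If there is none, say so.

Check with in0=1 in1=0 in2=0 in3=0 in4=1 in5=1:
g1 = AND(in4, in0) = AND(1, 1) = 1
g2 = NOT(g1) = NOT 1 = 0
g3 = NOR(in5, g2) = NOR(1, 0) = 0
g4 = XOR(g3, in1) = XOR(0, 0) = 0
g5 = XOR(in2, g4) = XOR(0, 0) = 0
g6 = OR(in3, g5) = OR(0, 0) = 0
g7 = OR(g4, g6) = OR(0, 0) = 0
So g7 = 0 as required.

in0=1 in1=0 in2=0 in3=0 in4=1 in5=1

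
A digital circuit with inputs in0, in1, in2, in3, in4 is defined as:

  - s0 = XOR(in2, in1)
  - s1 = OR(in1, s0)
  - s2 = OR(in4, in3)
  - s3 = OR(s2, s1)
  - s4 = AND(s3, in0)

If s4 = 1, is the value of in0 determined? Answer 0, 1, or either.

1

s4 = AND(s3, in0) must be 1, so both s3 = 1 and in0 = 1.
Every assignment with s4 = 1 has in0 = 1; there are 15 such assignment(s).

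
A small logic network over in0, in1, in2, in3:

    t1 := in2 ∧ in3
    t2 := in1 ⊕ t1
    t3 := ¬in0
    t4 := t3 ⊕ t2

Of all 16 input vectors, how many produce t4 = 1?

t4 = t3 ⊕ t2 must be 1, so t3 and t2 differ.
Enumerating the 16 input combinations, 8 give t4 = 1 and 8 give t4 = 0.

8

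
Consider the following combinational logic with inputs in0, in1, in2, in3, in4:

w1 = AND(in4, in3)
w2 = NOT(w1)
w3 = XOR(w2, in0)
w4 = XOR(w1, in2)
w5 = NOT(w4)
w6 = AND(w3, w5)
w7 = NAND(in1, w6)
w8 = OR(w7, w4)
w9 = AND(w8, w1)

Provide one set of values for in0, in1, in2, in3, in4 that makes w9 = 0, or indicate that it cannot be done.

in0=1, in1=0, in2=1, in3=0, in4=0

w9 = AND(w8, w1) must be 0, so at least one of w8, w1 is 0.
Check with in0=1, in1=0, in2=1, in3=0, in4=0:
w1 = AND(in4, in3) = AND(0, 0) = 0
w2 = NOT(w1) = NOT 0 = 1
w3 = XOR(w2, in0) = XOR(1, 1) = 0
w4 = XOR(w1, in2) = XOR(0, 1) = 1
w5 = NOT(w4) = NOT 1 = 0
w6 = AND(w3, w5) = AND(0, 0) = 0
w7 = NAND(in1, w6) = NAND(0, 0) = 1
w8 = OR(w7, w4) = OR(1, 1) = 1
w9 = AND(w8, w1) = AND(1, 0) = 0
So w9 = 0 as required.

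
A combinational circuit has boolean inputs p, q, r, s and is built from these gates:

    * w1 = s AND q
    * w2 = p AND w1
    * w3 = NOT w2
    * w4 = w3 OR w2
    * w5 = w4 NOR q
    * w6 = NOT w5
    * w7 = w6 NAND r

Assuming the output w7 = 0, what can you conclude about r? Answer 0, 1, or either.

1

w7 = w6 NAND r must be 0, so both w6 = 1 and r = 1.
w6 = NOT w5 must be 1, so w5 = 0.
w5 = w4 NOR q must be 0, so at least one of w4, q is 1.
Every assignment with w7 = 0 has r = 1; there are 8 such assignment(s).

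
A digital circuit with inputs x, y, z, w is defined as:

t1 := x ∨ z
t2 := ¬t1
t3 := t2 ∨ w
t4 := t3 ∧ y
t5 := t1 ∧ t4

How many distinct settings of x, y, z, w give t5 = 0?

t5 = t1 ∧ t4 must be 0, so at least one of t1, t4 is 0.
Enumerating the 16 input combinations, 13 give t5 = 0 and 3 give t5 = 1.

13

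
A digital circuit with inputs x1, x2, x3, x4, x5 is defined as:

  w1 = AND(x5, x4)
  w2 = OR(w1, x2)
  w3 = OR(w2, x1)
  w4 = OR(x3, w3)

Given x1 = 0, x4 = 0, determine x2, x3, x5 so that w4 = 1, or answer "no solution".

Check with x1 = 0, x4 = 0 and x2=1, x3=0, x5=0:
w1 = AND(x5, x4) = AND(0, 0) = 0
w2 = OR(w1, x2) = OR(0, 1) = 1
w3 = OR(w2, x1) = OR(1, 0) = 1
w4 = OR(x3, w3) = OR(0, 1) = 1
So w4 = 1.

x2=1, x3=0, x5=0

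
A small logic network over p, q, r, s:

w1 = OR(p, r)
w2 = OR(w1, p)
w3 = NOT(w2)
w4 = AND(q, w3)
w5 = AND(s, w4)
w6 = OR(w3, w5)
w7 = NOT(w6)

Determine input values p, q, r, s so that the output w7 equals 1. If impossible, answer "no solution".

w7 = NOT(w6) must be 1, so w6 = 0.
w6 = OR(w3, w5) must be 0, so both w3 = 0 and w5 = 0.
Check with p=0 q=0 r=1 s=1:
w1 = OR(p, r) = OR(0, 1) = 1
w2 = OR(w1, p) = OR(1, 0) = 1
w3 = NOT(w2) = NOT 1 = 0
w4 = AND(q, w3) = AND(0, 0) = 0
w5 = AND(s, w4) = AND(1, 0) = 0
w6 = OR(w3, w5) = OR(0, 0) = 0
w7 = NOT(w6) = NOT 0 = 1
So w7 = 1 as required.

p=0 q=0 r=1 s=1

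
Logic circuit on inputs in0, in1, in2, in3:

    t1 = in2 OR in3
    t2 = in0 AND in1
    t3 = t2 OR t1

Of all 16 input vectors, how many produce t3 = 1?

t3 = t2 OR t1 must be 1, so at least one of t2, t1 is 1.
Enumerating the 16 input combinations, 13 give t3 = 1 and 3 give t3 = 0.

13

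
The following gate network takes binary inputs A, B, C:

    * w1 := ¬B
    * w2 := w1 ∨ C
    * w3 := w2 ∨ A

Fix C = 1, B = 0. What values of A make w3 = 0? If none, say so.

With C = 1, B = 0 fixed, none of the 2 settings of A give w3 = 0.
For example, with A=0:
w1 = ¬B = ¬0 = 1
w2 = w1 ∨ C = 1 ∨ 1 = 1
w3 = w2 ∨ A = 1 ∨ 0 = 1
giving w3 = 1 ≠ 0.

no solution exists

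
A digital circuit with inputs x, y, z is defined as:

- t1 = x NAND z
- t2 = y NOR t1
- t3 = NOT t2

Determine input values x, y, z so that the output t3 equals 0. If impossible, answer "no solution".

t3 = NOT t2 must be 0, so t2 = 1.
Check with x=1, y=0, z=1:
t1 = x NAND z = 1 NAND 1 = 0
t2 = y NOR t1 = 0 NOR 0 = 1
t3 = NOT t2 = NOT 1 = 0
So t3 = 0 as required.

x=1, y=0, z=1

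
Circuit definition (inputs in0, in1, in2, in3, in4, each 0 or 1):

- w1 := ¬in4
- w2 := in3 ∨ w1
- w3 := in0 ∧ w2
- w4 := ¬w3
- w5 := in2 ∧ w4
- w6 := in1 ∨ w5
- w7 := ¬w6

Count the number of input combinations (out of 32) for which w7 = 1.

w7 = ¬w6 must be 1, so w6 = 0.
w6 = in1 ∨ w5 must be 0, so both in1 = 0 and w5 = 0.
w5 = in2 ∧ w4 must be 0, so at least one of in2, w4 is 0.
Enumerating the 32 input combinations, 11 give w7 = 1 and 21 give w7 = 0.

11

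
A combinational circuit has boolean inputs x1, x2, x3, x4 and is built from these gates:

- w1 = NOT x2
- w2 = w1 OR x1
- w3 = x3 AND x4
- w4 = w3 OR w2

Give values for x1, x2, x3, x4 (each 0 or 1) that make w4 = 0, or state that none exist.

x1=0 x2=1 x3=1 x4=0

Check with x1=0 x2=1 x3=1 x4=0:
w1 = NOT x2 = NOT 1 = 0
w2 = w1 OR x1 = 0 OR 0 = 0
w3 = x3 AND x4 = 1 AND 0 = 0
w4 = w3 OR w2 = 0 OR 0 = 0
So w4 = 0 as required.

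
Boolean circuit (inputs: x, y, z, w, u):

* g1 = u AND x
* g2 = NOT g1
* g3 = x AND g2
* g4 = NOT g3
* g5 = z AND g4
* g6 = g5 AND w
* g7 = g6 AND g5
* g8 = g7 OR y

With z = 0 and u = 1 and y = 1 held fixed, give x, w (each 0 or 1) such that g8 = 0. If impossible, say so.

With z = 0 and u = 1 and y = 1 fixed, none of the 4 settings of x, w give g8 = 0.
For example, with x=1, w=1:
g1 = u AND x = 1 AND 1 = 1
g2 = NOT g1 = NOT 1 = 0
g3 = x AND g2 = 1 AND 0 = 0
g4 = NOT g3 = NOT 0 = 1
g5 = z AND g4 = 0 AND 1 = 0
g6 = g5 AND w = 0 AND 1 = 0
g7 = g6 AND g5 = 0 AND 0 = 0
g8 = g7 OR y = 0 OR 1 = 1
giving g8 = 1 ≠ 0.

no solution exists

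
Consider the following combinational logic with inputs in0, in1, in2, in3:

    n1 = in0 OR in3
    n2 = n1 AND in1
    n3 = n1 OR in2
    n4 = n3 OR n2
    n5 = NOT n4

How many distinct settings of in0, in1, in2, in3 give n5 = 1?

n5 = NOT n4 must be 1, so n4 = 0.
n4 = n3 OR n2 must be 0, so both n3 = 0 and n2 = 0.
Enumerating the 16 input combinations, 2 give n5 = 1 and 14 give n5 = 0.

2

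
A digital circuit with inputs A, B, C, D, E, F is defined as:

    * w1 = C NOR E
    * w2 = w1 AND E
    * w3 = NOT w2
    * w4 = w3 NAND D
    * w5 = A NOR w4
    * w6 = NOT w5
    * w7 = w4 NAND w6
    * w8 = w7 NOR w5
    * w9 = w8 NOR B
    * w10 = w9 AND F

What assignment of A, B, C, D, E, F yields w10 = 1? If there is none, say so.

A=1, B=0, C=1, D=1, E=1, F=1

Check with A=1, B=0, C=1, D=1, E=1, F=1:
w1 = C NOR E = 1 NOR 1 = 0
w2 = w1 AND E = 0 AND 1 = 0
w3 = NOT w2 = NOT 0 = 1
w4 = w3 NAND D = 1 NAND 1 = 0
w5 = A NOR w4 = 1 NOR 0 = 0
w6 = NOT w5 = NOT 0 = 1
w7 = w4 NAND w6 = 0 NAND 1 = 1
w8 = w7 NOR w5 = 1 NOR 0 = 0
w9 = w8 NOR B = 0 NOR 0 = 1
w10 = w9 AND F = 1 AND 1 = 1
So w10 = 1 as required.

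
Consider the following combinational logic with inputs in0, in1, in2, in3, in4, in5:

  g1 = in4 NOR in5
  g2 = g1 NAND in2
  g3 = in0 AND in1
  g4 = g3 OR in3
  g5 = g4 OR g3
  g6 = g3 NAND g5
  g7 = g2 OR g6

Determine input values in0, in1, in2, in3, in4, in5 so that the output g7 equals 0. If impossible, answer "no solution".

in0=1, in1=1, in2=1, in3=0, in4=0, in5=0

Check with in0=1, in1=1, in2=1, in3=0, in4=0, in5=0:
g1 = in4 NOR in5 = 0 NOR 0 = 1
g2 = g1 NAND in2 = 1 NAND 1 = 0
g3 = in0 AND in1 = 1 AND 1 = 1
g4 = g3 OR in3 = 1 OR 0 = 1
g5 = g4 OR g3 = 1 OR 1 = 1
g6 = g3 NAND g5 = 1 NAND 1 = 0
g7 = g2 OR g6 = 0 OR 0 = 0
So g7 = 0 as required.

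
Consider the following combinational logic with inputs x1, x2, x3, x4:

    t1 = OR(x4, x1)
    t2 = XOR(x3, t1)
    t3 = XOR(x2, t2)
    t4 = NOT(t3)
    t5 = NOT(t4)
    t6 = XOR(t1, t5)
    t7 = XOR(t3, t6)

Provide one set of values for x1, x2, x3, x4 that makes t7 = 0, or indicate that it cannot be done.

x1=0, x2=0, x3=0, x4=0

t7 = XOR(t3, t6) must be 0, so t3 and t6 are equal.
Check with x1=0, x2=0, x3=0, x4=0:
t1 = OR(x4, x1) = OR(0, 0) = 0
t2 = XOR(x3, t1) = XOR(0, 0) = 0
t3 = XOR(x2, t2) = XOR(0, 0) = 0
t4 = NOT(t3) = NOT 0 = 1
t5 = NOT(t4) = NOT 1 = 0
t6 = XOR(t1, t5) = XOR(0, 0) = 0
t7 = XOR(t3, t6) = XOR(0, 0) = 0
So t7 = 0 as required.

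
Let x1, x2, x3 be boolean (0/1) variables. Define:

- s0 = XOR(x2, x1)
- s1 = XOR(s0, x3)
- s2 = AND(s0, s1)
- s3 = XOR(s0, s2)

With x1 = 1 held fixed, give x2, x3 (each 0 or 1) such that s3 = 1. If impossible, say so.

Check with x1 = 1 and x2=0, x3=1:
s0 = XOR(x2, x1) = XOR(0, 1) = 1
s1 = XOR(s0, x3) = XOR(1, 1) = 0
s2 = AND(s0, s1) = AND(1, 0) = 0
s3 = XOR(s0, s2) = XOR(1, 0) = 1
So s3 = 1.

x2=0, x3=1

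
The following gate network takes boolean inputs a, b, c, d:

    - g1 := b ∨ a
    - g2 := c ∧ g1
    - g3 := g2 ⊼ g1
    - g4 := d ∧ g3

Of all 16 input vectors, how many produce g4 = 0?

11

g4 = d ∧ g3 must be 0, so at least one of d, g3 is 0.
Enumerating the 16 input combinations, 11 give g4 = 0 and 5 give g4 = 1.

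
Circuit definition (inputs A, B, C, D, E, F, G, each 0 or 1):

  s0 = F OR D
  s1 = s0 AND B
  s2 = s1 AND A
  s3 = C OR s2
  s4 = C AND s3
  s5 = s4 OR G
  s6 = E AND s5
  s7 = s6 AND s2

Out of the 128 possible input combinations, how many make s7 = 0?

s7 = s6 AND s2 must be 0, so at least one of s6, s2 is 0.
Enumerating the 128 input combinations, 119 give s7 = 0 and 9 give s7 = 1.

119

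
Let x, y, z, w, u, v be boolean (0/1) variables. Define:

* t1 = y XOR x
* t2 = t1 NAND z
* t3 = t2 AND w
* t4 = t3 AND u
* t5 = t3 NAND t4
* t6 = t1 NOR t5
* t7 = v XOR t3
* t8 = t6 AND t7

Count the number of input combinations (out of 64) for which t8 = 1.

4

t8 = t6 AND t7 must be 1, so both t6 = 1 and t7 = 1.
t6 = t1 NOR t5 must be 1, so both t1 = 0 and t5 = 0.
t7 = v XOR t3 must be 1, so v and t3 differ.
Enumerating the 64 input combinations, 4 give t8 = 1 and 60 give t8 = 0.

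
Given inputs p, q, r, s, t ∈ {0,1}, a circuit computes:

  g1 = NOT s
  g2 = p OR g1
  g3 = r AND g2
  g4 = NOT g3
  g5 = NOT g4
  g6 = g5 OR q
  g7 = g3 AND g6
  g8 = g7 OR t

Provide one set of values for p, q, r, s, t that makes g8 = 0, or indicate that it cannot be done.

Check with p=1 q=0 r=0 s=1 t=0:
g1 = NOT s = NOT 1 = 0
g2 = p OR g1 = 1 OR 0 = 1
g3 = r AND g2 = 0 AND 1 = 0
g4 = NOT g3 = NOT 0 = 1
g5 = NOT g4 = NOT 1 = 0
g6 = g5 OR q = 0 OR 0 = 0
g7 = g3 AND g6 = 0 AND 0 = 0
g8 = g7 OR t = 0 OR 0 = 0
So g8 = 0 as required.

p=1 q=0 r=0 s=1 t=0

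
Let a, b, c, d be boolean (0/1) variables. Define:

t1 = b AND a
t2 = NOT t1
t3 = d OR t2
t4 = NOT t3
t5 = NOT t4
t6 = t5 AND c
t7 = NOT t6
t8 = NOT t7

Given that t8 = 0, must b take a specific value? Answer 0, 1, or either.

Both values of b occur among assignments with t8 = 0:
  b=0: a=0, b=0, c=0, d=0
  b=1: a=0, b=1, c=0, d=0

either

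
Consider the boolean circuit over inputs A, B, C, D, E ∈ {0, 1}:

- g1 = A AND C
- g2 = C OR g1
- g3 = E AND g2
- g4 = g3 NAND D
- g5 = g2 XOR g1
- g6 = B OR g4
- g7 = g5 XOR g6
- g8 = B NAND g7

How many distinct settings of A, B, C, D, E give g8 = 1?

g8 = B NAND g7 must be 1, so at least one of B, g7 is 0.
Enumerating the 32 input combinations, 20 give g8 = 1 and 12 give g8 = 0.

20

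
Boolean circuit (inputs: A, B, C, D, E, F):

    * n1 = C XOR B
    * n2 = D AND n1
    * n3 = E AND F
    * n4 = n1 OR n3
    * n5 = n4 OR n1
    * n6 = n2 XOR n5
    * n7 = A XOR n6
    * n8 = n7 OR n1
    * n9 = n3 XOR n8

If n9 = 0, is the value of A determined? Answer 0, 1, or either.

Both values of A occur among assignments with n9 = 0:
  A=0: A=0, B=0, C=0, D=0, E=0, F=0
  A=1: A=1, B=0, C=1, D=0, E=1, F=1

either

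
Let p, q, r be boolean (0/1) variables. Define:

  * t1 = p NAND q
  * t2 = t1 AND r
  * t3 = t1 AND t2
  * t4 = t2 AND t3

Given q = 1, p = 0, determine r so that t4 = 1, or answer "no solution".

r=1

t4 = t2 AND t3 must be 1, so both t2 = 1 and t3 = 1.
Check with q = 1, p = 0 and r=1:
t1 = p NAND q = 0 NAND 1 = 1
t2 = t1 AND r = 1 AND 1 = 1
t3 = t1 AND t2 = 1 AND 1 = 1
t4 = t2 AND t3 = 1 AND 1 = 1
So t4 = 1.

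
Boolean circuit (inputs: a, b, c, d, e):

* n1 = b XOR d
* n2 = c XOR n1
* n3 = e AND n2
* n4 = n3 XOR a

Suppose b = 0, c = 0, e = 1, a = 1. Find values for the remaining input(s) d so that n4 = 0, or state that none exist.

Check with b = 0, c = 0, e = 1, a = 1 and d=1:
n1 = b XOR d = 0 XOR 1 = 1
n2 = c XOR n1 = 0 XOR 1 = 1
n3 = e AND n2 = 1 AND 1 = 1
n4 = n3 XOR a = 1 XOR 1 = 0
So n4 = 0.

d=1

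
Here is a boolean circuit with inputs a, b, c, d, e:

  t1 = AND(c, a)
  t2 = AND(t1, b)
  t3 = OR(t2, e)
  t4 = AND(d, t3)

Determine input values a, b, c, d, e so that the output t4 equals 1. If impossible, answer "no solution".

a=1 b=1 c=1 d=1 e=0

t4 = AND(d, t3) must be 1, so both d = 1 and t3 = 1.
t3 = OR(t2, e) must be 1, so at least one of t2, e is 1.
Check with a=1 b=1 c=1 d=1 e=0:
t1 = AND(c, a) = AND(1, 1) = 1
t2 = AND(t1, b) = AND(1, 1) = 1
t3 = OR(t2, e) = OR(1, 0) = 1
t4 = AND(d, t3) = AND(1, 1) = 1
So t4 = 1 as required.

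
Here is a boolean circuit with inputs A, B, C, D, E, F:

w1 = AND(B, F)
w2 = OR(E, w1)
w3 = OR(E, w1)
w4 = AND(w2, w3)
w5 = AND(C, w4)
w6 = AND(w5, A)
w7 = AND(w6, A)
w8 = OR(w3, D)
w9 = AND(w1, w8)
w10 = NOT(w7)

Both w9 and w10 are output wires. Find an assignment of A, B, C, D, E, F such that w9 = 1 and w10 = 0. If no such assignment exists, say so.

A=1 B=1 C=1 D=1 E=1 F=1

Check with A=1 B=1 C=1 D=1 E=1 F=1:
w1 = AND(B, F) = AND(1, 1) = 1
w2 = OR(E, w1) = OR(1, 1) = 1
w3 = OR(E, w1) = OR(1, 1) = 1
w4 = AND(w2, w3) = AND(1, 1) = 1
w5 = AND(C, w4) = AND(1, 1) = 1
w6 = AND(w5, A) = AND(1, 1) = 1
w7 = AND(w6, A) = AND(1, 1) = 1
w8 = OR(w3, D) = OR(1, 1) = 1
w9 = AND(w1, w8) = AND(1, 1) = 1
w10 = NOT(w7) = NOT 1 = 0
So w9 = 1 and w10 = 0.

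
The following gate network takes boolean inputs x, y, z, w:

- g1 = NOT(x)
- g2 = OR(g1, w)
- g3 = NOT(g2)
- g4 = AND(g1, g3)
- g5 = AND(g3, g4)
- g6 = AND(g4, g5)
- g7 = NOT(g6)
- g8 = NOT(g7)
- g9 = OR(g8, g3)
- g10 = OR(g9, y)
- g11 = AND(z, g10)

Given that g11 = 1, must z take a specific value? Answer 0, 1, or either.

1

g11 = AND(z, g10) must be 1, so both z = 1 and g10 = 1.
Every assignment with g11 = 1 has z = 1; there are 5 such assignment(s).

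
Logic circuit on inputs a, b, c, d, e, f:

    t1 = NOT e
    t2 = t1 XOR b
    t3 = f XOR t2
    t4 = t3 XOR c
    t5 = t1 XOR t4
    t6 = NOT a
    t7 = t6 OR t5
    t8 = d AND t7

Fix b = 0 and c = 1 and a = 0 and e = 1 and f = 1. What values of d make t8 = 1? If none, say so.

d=1

t8 = d AND t7 must be 1, so both d = 1 and t7 = 1.
Check with b = 0 and c = 1 and a = 0 and e = 1 and f = 1 and d=1:
t1 = NOT e = NOT 1 = 0
t2 = t1 XOR b = 0 XOR 0 = 0
t3 = f XOR t2 = 1 XOR 0 = 1
t4 = t3 XOR c = 1 XOR 1 = 0
t5 = t1 XOR t4 = 0 XOR 0 = 0
t6 = NOT a = NOT 0 = 1
t7 = t6 OR t5 = 1 OR 0 = 1
t8 = d AND t7 = 1 AND 1 = 1
So t8 = 1.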